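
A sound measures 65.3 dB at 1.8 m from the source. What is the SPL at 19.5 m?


Given values:
  SPL1 = 65.3 dB, r1 = 1.8 m, r2 = 19.5 m
Formula: SPL2 = SPL1 - 20 * log10(r2 / r1)
Compute ratio: r2 / r1 = 19.5 / 1.8 = 10.8333
Compute log10: log10(10.8333) = 1.034761
Compute drop: 20 * 1.034761 = 20.6952
SPL2 = 65.3 - 20.6952 = 44.6

44.6 dB


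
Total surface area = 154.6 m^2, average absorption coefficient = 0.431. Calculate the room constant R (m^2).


Given values:
  S = 154.6 m^2, alpha = 0.431
Formula: R = S * alpha / (1 - alpha)
Numerator: 154.6 * 0.431 = 66.6326
Denominator: 1 - 0.431 = 0.569
R = 66.6326 / 0.569 = 117.1

117.1 m^2


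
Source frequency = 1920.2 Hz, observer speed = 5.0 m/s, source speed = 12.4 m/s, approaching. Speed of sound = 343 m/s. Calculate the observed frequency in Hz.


Given values:
  f_s = 1920.2 Hz, v_o = 5.0 m/s, v_s = 12.4 m/s
  Direction: approaching
Formula: f_o = f_s * (c + v_o) / (c - v_s)
Numerator: c + v_o = 343 + 5.0 = 348.0
Denominator: c - v_s = 343 - 12.4 = 330.6
f_o = 1920.2 * 348.0 / 330.6 = 2021.26

2021.26 Hz


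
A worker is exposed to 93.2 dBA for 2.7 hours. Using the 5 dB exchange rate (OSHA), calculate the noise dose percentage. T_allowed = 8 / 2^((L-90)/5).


Given values:
  L = 93.2 dBA, T = 2.7 hours
Formula: T_allowed = 8 / 2^((L - 90) / 5)
Compute exponent: (93.2 - 90) / 5 = 0.64
Compute 2^(0.64) = 1.558329
T_allowed = 8 / 1.558329 = 5.133704 hours
Dose = (T / T_allowed) * 100
Dose = (2.7 / 5.133704) * 100 = 52.59

52.59 %


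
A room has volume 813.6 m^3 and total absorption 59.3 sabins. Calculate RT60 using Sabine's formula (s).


Given values:
  V = 813.6 m^3
  A = 59.3 sabins
Formula: RT60 = 0.161 * V / A
Numerator: 0.161 * 813.6 = 130.9896
RT60 = 130.9896 / 59.3 = 2.209

2.209 s


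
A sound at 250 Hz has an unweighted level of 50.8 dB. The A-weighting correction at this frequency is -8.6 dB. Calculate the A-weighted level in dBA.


Given values:
  SPL = 50.8 dB
  A-weighting at 250 Hz = -8.6 dB
Formula: L_A = SPL + A_weight
L_A = 50.8 + (-8.6)
L_A = 42.2

42.2 dBA


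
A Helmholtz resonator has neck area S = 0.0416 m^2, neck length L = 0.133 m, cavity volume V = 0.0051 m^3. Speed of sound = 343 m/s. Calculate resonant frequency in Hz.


Given values:
  S = 0.0416 m^2, L = 0.133 m, V = 0.0051 m^3, c = 343 m/s
Formula: f = (c / (2*pi)) * sqrt(S / (V * L))
Compute V * L = 0.0051 * 0.133 = 0.0006783
Compute S / (V * L) = 0.0416 / 0.0006783 = 61.3298
Compute sqrt(61.3298) = 7.831334
Compute c / (2*pi) = 343 / 6.283185 = 54.590148
f = 54.590148 * 7.831334 = 427.51

427.51 Hz


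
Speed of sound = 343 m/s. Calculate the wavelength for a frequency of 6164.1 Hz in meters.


Given values:
  c = 343 m/s, f = 6164.1 Hz
Formula: lambda = c / f
lambda = 343 / 6164.1
lambda = 0.0556

0.0556 m


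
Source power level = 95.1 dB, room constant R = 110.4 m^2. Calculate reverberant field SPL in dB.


Given values:
  Lw = 95.1 dB, R = 110.4 m^2
Formula: SPL = Lw + 10 * log10(4 / R)
Compute 4 / R = 4 / 110.4 = 0.036232
Compute 10 * log10(0.036232) = -14.4091
SPL = 95.1 + (-14.4091) = 80.69

80.69 dB


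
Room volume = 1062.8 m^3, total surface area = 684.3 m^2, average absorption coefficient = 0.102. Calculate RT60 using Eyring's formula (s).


Given values:
  V = 1062.8 m^3, S = 684.3 m^2, alpha = 0.102
Formula: RT60 = 0.161 * V / (-S * ln(1 - alpha))
Compute ln(1 - 0.102) = ln(0.898) = -0.107585
Denominator: -684.3 * -0.107585 = 73.6204
Numerator: 0.161 * 1062.8 = 171.1108
RT60 = 171.1108 / 73.6204 = 2.324

2.324 s


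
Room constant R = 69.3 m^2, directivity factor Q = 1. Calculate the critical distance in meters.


Given values:
  R = 69.3 m^2, Q = 1
Formula: d_c = 0.141 * sqrt(Q * R)
Compute Q * R = 1 * 69.3 = 69.3
Compute sqrt(69.3) = 8.3247
d_c = 0.141 * 8.3247 = 1.174

1.174 m


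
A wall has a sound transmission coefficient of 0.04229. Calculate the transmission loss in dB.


Given values:
  tau = 0.04229
Formula: TL = 10 * log10(1 / tau)
Compute 1 / tau = 1 / 0.04229 = 23.6463
Compute log10(23.6463) = 1.373763
TL = 10 * 1.373763 = 13.74

13.74 dB


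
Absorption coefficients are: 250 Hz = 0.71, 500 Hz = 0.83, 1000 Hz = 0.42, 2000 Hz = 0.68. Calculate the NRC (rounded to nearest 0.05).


Given values:
  a_250 = 0.71, a_500 = 0.83
  a_1000 = 0.42, a_2000 = 0.68
Formula: NRC = (a250 + a500 + a1000 + a2000) / 4
Sum = 0.71 + 0.83 + 0.42 + 0.68 = 2.64
NRC = 2.64 / 4 = 0.66
Rounded to nearest 0.05: 0.65

0.65


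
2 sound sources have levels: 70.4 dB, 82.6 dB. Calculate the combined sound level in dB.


Formula: L_total = 10 * log10( sum(10^(Li/10)) )
  Source 1: 10^(70.4/10) = 10964781.9614
  Source 2: 10^(82.6/10) = 181970085.861
Sum of linear values = 192934867.8224
L_total = 10 * log10(192934867.8224) = 82.85

82.85 dB


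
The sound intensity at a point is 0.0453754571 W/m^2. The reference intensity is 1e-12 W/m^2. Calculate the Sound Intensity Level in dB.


Given values:
  I = 0.0453754571 W/m^2
  I_ref = 1e-12 W/m^2
Formula: SIL = 10 * log10(I / I_ref)
Compute ratio: I / I_ref = 45375457100
Compute log10: log10(45375457100) = 10.656821
Multiply: SIL = 10 * 10.656821 = 106.57

106.57 dB


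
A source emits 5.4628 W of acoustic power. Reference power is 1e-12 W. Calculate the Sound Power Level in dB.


Given values:
  W = 5.4628 W
  W_ref = 1e-12 W
Formula: SWL = 10 * log10(W / W_ref)
Compute ratio: W / W_ref = 5462800000000
Compute log10: log10(5462800000000) = 12.737415
Multiply: SWL = 10 * 12.737415 = 127.37

127.37 dB


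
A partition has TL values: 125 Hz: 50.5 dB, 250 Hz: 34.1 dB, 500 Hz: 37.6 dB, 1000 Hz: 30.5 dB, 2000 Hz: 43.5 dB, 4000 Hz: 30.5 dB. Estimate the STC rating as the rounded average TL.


Given TL values at each frequency:
  125 Hz: 50.5 dB
  250 Hz: 34.1 dB
  500 Hz: 37.6 dB
  1000 Hz: 30.5 dB
  2000 Hz: 43.5 dB
  4000 Hz: 30.5 dB
Formula: STC ~ round(average of TL values)
Sum = 50.5 + 34.1 + 37.6 + 30.5 + 43.5 + 30.5 = 226.7
Average = 226.7 / 6 = 37.78
Rounded: 38

38


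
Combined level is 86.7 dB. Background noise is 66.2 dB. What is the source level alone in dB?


Given values:
  L_total = 86.7 dB, L_bg = 66.2 dB
Formula: L_source = 10 * log10(10^(L_total/10) - 10^(L_bg/10))
Convert to linear:
  10^(86.7/10) = 467735141.2872
  10^(66.2/10) = 4168693.8347
Difference: 467735141.2872 - 4168693.8347 = 463566447.4525
L_source = 10 * log10(463566447.4525) = 86.66

86.66 dB


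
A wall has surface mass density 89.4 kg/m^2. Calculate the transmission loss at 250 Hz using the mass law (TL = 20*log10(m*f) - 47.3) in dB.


Given values:
  m = 89.4 kg/m^2, f = 250 Hz
Formula: TL = 20 * log10(m * f) - 47.3
Compute m * f = 89.4 * 250 = 22350.0
Compute log10(22350.0) = 4.349278
Compute 20 * 4.349278 = 86.9856
TL = 86.9856 - 47.3 = 39.69

39.69 dB


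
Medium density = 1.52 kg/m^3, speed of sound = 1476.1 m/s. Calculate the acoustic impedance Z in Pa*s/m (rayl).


Given values:
  rho = 1.52 kg/m^3
  c = 1476.1 m/s
Formula: Z = rho * c
Z = 1.52 * 1476.1
Z = 2243.67

2243.67 rayl


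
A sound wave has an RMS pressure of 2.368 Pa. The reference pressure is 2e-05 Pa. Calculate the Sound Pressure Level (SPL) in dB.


Given values:
  p = 2.368 Pa
  p_ref = 2e-05 Pa
Formula: SPL = 20 * log10(p / p_ref)
Compute ratio: p / p_ref = 2.368 / 2e-05 = 118400
Compute log10: log10(118400) = 5.073352
Multiply: SPL = 20 * 5.073352 = 101.47

101.47 dB


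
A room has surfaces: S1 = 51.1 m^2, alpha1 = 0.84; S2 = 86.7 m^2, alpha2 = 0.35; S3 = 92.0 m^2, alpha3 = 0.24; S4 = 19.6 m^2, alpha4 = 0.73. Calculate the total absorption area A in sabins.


Given surfaces:
  Surface 1: 51.1 * 0.84 = 42.924
  Surface 2: 86.7 * 0.35 = 30.345
  Surface 3: 92.0 * 0.24 = 22.08
  Surface 4: 19.6 * 0.73 = 14.308
Formula: A = sum(Si * alpha_i)
A = 42.924 + 30.345 + 22.08 + 14.308
A = 109.66

109.66 sabins


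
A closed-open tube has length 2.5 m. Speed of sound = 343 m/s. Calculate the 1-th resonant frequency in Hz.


Given values:
  Tube type: closed-open, L = 2.5 m, c = 343 m/s, n = 1
Formula: f_n = (2n - 1) * c / (4 * L)
Compute 2n - 1 = 2*1 - 1 = 1
Compute 4 * L = 4 * 2.5 = 10.0
f = 1 * 343 / 10.0
f = 34.3

34.3 Hz


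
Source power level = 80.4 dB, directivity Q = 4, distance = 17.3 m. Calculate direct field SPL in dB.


Given values:
  Lw = 80.4 dB, Q = 4, r = 17.3 m
Formula: SPL = Lw + 10 * log10(Q / (4 * pi * r^2))
Compute 4 * pi * r^2 = 4 * pi * 17.3^2 = 3760.9891
Compute Q / denom = 4 / 3760.9891 = 0.00106355
Compute 10 * log10(0.00106355) = -29.7324
SPL = 80.4 + (-29.7324) = 50.67

50.67 dB


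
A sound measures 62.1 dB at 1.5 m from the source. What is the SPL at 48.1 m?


Given values:
  SPL1 = 62.1 dB, r1 = 1.5 m, r2 = 48.1 m
Formula: SPL2 = SPL1 - 20 * log10(r2 / r1)
Compute ratio: r2 / r1 = 48.1 / 1.5 = 32.0667
Compute log10: log10(32.0667) = 1.506054
Compute drop: 20 * 1.506054 = 30.1211
SPL2 = 62.1 - 30.1211 = 31.98

31.98 dB


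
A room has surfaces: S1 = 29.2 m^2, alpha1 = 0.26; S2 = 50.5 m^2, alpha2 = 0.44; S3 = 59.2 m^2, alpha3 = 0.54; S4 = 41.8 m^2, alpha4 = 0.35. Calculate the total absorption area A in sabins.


Given surfaces:
  Surface 1: 29.2 * 0.26 = 7.592
  Surface 2: 50.5 * 0.44 = 22.22
  Surface 3: 59.2 * 0.54 = 31.968
  Surface 4: 41.8 * 0.35 = 14.63
Formula: A = sum(Si * alpha_i)
A = 7.592 + 22.22 + 31.968 + 14.63
A = 76.41

76.41 sabins


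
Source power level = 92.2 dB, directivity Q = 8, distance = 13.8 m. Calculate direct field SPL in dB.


Given values:
  Lw = 92.2 dB, Q = 8, r = 13.8 m
Formula: SPL = Lw + 10 * log10(Q / (4 * pi * r^2))
Compute 4 * pi * r^2 = 4 * pi * 13.8^2 = 2393.1396
Compute Q / denom = 8 / 2393.1396 = 0.00334289
Compute 10 * log10(0.00334289) = -24.7588
SPL = 92.2 + (-24.7588) = 67.44

67.44 dB


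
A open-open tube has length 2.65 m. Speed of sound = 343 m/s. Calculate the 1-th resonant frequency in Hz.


Given values:
  Tube type: open-open, L = 2.65 m, c = 343 m/s, n = 1
Formula: f_n = n * c / (2 * L)
Compute 2 * L = 2 * 2.65 = 5.3
f = 1 * 343 / 5.3
f = 64.72

64.72 Hz


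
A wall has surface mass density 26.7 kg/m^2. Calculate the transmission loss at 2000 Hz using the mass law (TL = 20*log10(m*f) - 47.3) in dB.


Given values:
  m = 26.7 kg/m^2, f = 2000 Hz
Formula: TL = 20 * log10(m * f) - 47.3
Compute m * f = 26.7 * 2000 = 53400.0
Compute log10(53400.0) = 4.727541
Compute 20 * 4.727541 = 94.5508
TL = 94.5508 - 47.3 = 47.25

47.25 dB


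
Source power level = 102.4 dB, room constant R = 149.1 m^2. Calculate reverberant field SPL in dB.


Given values:
  Lw = 102.4 dB, R = 149.1 m^2
Formula: SPL = Lw + 10 * log10(4 / R)
Compute 4 / R = 4 / 149.1 = 0.026828
Compute 10 * log10(0.026828) = -15.7141
SPL = 102.4 + (-15.7141) = 86.69

86.69 dB


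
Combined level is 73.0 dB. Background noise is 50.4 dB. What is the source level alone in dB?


Given values:
  L_total = 73.0 dB, L_bg = 50.4 dB
Formula: L_source = 10 * log10(10^(L_total/10) - 10^(L_bg/10))
Convert to linear:
  10^(73.0/10) = 19952623.1497
  10^(50.4/10) = 109647.8196
Difference: 19952623.1497 - 109647.8196 = 19842975.3301
L_source = 10 * log10(19842975.3301) = 72.98

72.98 dB


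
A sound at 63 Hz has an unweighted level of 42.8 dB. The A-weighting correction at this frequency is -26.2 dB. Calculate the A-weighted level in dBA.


Given values:
  SPL = 42.8 dB
  A-weighting at 63 Hz = -26.2 dB
Formula: L_A = SPL + A_weight
L_A = 42.8 + (-26.2)
L_A = 16.6

16.6 dBA


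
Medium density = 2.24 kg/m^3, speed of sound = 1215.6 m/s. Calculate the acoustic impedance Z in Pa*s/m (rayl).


Given values:
  rho = 2.24 kg/m^3
  c = 1215.6 m/s
Formula: Z = rho * c
Z = 2.24 * 1215.6
Z = 2722.94

2722.94 rayl


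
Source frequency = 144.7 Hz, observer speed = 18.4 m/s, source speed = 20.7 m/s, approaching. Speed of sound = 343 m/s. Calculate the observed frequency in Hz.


Given values:
  f_s = 144.7 Hz, v_o = 18.4 m/s, v_s = 20.7 m/s
  Direction: approaching
Formula: f_o = f_s * (c + v_o) / (c - v_s)
Numerator: c + v_o = 343 + 18.4 = 361.4
Denominator: c - v_s = 343 - 20.7 = 322.3
f_o = 144.7 * 361.4 / 322.3 = 162.25

162.25 Hz


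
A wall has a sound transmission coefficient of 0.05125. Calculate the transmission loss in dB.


Given values:
  tau = 0.05125
Formula: TL = 10 * log10(1 / tau)
Compute 1 / tau = 1 / 0.05125 = 19.5122
Compute log10(19.5122) = 1.290306
TL = 10 * 1.290306 = 12.9

12.9 dB


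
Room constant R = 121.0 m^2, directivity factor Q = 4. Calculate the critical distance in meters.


Given values:
  R = 121.0 m^2, Q = 4
Formula: d_c = 0.141 * sqrt(Q * R)
Compute Q * R = 4 * 121.0 = 484.0
Compute sqrt(484.0) = 22.0
d_c = 0.141 * 22.0 = 3.102

3.102 m


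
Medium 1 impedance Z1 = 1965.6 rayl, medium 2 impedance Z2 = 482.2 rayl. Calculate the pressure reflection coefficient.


Given values:
  Z1 = 1965.6 rayl, Z2 = 482.2 rayl
Formula: R = (Z2 - Z1) / (Z2 + Z1)
Numerator: Z2 - Z1 = 482.2 - 1965.6 = -1483.4
Denominator: Z2 + Z1 = 482.2 + 1965.6 = 2447.8
R = -1483.4 / 2447.8 = -0.606

-0.606


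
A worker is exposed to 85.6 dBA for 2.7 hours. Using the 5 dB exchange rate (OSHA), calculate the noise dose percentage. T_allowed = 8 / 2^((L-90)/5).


Given values:
  L = 85.6 dBA, T = 2.7 hours
Formula: T_allowed = 8 / 2^((L - 90) / 5)
Compute exponent: (85.6 - 90) / 5 = -0.88
Compute 2^(-0.88) = 0.543367
T_allowed = 8 / 0.543367 = 14.723014 hours
Dose = (T / T_allowed) * 100
Dose = (2.7 / 14.723014) * 100 = 18.34

18.34 %


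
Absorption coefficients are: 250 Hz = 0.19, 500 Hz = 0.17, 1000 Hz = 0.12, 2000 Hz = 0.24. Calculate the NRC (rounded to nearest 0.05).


Given values:
  a_250 = 0.19, a_500 = 0.17
  a_1000 = 0.12, a_2000 = 0.24
Formula: NRC = (a250 + a500 + a1000 + a2000) / 4
Sum = 0.19 + 0.17 + 0.12 + 0.24 = 0.72
NRC = 0.72 / 4 = 0.18
Rounded to nearest 0.05: 0.2

0.2


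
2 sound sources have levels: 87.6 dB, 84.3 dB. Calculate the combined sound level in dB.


Formula: L_total = 10 * log10( sum(10^(Li/10)) )
  Source 1: 10^(87.6/10) = 575439937.3372
  Source 2: 10^(84.3/10) = 269153480.3927
Sum of linear values = 844593417.7299
L_total = 10 * log10(844593417.7299) = 89.27

89.27 dB


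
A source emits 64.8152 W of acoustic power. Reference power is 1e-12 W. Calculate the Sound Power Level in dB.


Given values:
  W = 64.8152 W
  W_ref = 1e-12 W
Formula: SWL = 10 * log10(W / W_ref)
Compute ratio: W / W_ref = 64815200000000
Compute log10: log10(64815200000000) = 13.811677
Multiply: SWL = 10 * 13.811677 = 138.12

138.12 dB


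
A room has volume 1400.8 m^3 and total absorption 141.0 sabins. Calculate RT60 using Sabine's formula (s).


Given values:
  V = 1400.8 m^3
  A = 141.0 sabins
Formula: RT60 = 0.161 * V / A
Numerator: 0.161 * 1400.8 = 225.5288
RT60 = 225.5288 / 141.0 = 1.599

1.599 s


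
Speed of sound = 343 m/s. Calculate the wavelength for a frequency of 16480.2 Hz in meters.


Given values:
  c = 343 m/s, f = 16480.2 Hz
Formula: lambda = c / f
lambda = 343 / 16480.2
lambda = 0.0208

0.0208 m


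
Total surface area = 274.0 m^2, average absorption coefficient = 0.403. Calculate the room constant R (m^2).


Given values:
  S = 274.0 m^2, alpha = 0.403
Formula: R = S * alpha / (1 - alpha)
Numerator: 274.0 * 0.403 = 110.422
Denominator: 1 - 0.403 = 0.597
R = 110.422 / 0.597 = 184.96

184.96 m^2


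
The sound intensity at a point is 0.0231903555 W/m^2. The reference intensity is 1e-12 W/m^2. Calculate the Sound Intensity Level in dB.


Given values:
  I = 0.0231903555 W/m^2
  I_ref = 1e-12 W/m^2
Formula: SIL = 10 * log10(I / I_ref)
Compute ratio: I / I_ref = 23190355500
Compute log10: log10(23190355500) = 10.365307
Multiply: SIL = 10 * 10.365307 = 103.65

103.65 dB


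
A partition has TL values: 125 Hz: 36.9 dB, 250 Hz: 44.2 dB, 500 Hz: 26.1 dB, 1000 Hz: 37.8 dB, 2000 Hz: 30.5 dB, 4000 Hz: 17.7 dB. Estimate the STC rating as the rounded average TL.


Given TL values at each frequency:
  125 Hz: 36.9 dB
  250 Hz: 44.2 dB
  500 Hz: 26.1 dB
  1000 Hz: 37.8 dB
  2000 Hz: 30.5 dB
  4000 Hz: 17.7 dB
Formula: STC ~ round(average of TL values)
Sum = 36.9 + 44.2 + 26.1 + 37.8 + 30.5 + 17.7 = 193.2
Average = 193.2 / 6 = 32.2
Rounded: 32

32


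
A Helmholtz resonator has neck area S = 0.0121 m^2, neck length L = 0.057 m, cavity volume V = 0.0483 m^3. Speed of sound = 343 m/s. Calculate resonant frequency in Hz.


Given values:
  S = 0.0121 m^2, L = 0.057 m, V = 0.0483 m^3, c = 343 m/s
Formula: f = (c / (2*pi)) * sqrt(S / (V * L))
Compute V * L = 0.0483 * 0.057 = 0.0027531
Compute S / (V * L) = 0.0121 / 0.0027531 = 4.395
Compute sqrt(4.395) = 2.096426
Compute c / (2*pi) = 343 / 6.283185 = 54.590148
f = 54.590148 * 2.096426 = 114.44

114.44 Hz


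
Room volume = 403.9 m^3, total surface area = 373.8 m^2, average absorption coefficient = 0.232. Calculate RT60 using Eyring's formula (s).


Given values:
  V = 403.9 m^3, S = 373.8 m^2, alpha = 0.232
Formula: RT60 = 0.161 * V / (-S * ln(1 - alpha))
Compute ln(1 - 0.232) = ln(0.768) = -0.263966
Denominator: -373.8 * -0.263966 = 98.6705
Numerator: 0.161 * 403.9 = 65.0279
RT60 = 65.0279 / 98.6705 = 0.659

0.659 s


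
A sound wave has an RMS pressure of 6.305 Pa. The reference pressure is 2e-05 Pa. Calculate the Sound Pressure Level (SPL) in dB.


Given values:
  p = 6.305 Pa
  p_ref = 2e-05 Pa
Formula: SPL = 20 * log10(p / p_ref)
Compute ratio: p / p_ref = 6.305 / 2e-05 = 315250
Compute log10: log10(315250) = 5.498655
Multiply: SPL = 20 * 5.498655 = 109.97

109.97 dB


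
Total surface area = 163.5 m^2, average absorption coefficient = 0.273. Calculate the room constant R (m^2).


Given values:
  S = 163.5 m^2, alpha = 0.273
Formula: R = S * alpha / (1 - alpha)
Numerator: 163.5 * 0.273 = 44.6355
Denominator: 1 - 0.273 = 0.727
R = 44.6355 / 0.727 = 61.4

61.4 m^2


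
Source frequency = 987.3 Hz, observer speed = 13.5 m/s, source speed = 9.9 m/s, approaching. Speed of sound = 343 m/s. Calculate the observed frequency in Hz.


Given values:
  f_s = 987.3 Hz, v_o = 13.5 m/s, v_s = 9.9 m/s
  Direction: approaching
Formula: f_o = f_s * (c + v_o) / (c - v_s)
Numerator: c + v_o = 343 + 13.5 = 356.5
Denominator: c - v_s = 343 - 9.9 = 333.1
f_o = 987.3 * 356.5 / 333.1 = 1056.66

1056.66 Hz


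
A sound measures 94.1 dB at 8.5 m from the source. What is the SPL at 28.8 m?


Given values:
  SPL1 = 94.1 dB, r1 = 8.5 m, r2 = 28.8 m
Formula: SPL2 = SPL1 - 20 * log10(r2 / r1)
Compute ratio: r2 / r1 = 28.8 / 8.5 = 3.3882
Compute log10: log10(3.3882) = 0.529969
Compute drop: 20 * 0.529969 = 10.5994
SPL2 = 94.1 - 10.5994 = 83.5

83.5 dB


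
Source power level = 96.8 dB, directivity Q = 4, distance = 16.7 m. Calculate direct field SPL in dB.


Given values:
  Lw = 96.8 dB, Q = 4, r = 16.7 m
Formula: SPL = Lw + 10 * log10(Q / (4 * pi * r^2))
Compute 4 * pi * r^2 = 4 * pi * 16.7^2 = 3504.6351
Compute Q / denom = 4 / 3504.6351 = 0.00114135
Compute 10 * log10(0.00114135) = -29.4258
SPL = 96.8 + (-29.4258) = 67.37

67.37 dB


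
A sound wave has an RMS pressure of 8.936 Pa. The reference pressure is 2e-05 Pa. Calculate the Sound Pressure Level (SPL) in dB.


Given values:
  p = 8.936 Pa
  p_ref = 2e-05 Pa
Formula: SPL = 20 * log10(p / p_ref)
Compute ratio: p / p_ref = 8.936 / 2e-05 = 446800
Compute log10: log10(446800) = 5.650113
Multiply: SPL = 20 * 5.650113 = 113.0

113.0 dB


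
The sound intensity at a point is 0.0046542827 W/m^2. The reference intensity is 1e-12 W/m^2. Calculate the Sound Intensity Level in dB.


Given values:
  I = 0.0046542827 W/m^2
  I_ref = 1e-12 W/m^2
Formula: SIL = 10 * log10(I / I_ref)
Compute ratio: I / I_ref = 4654282700
Compute log10: log10(4654282700) = 9.667853
Multiply: SIL = 10 * 9.667853 = 96.68

96.68 dB


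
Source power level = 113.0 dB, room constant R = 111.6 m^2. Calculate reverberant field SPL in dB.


Given values:
  Lw = 113.0 dB, R = 111.6 m^2
Formula: SPL = Lw + 10 * log10(4 / R)
Compute 4 / R = 4 / 111.6 = 0.035842
Compute 10 * log10(0.035842) = -14.4561
SPL = 113.0 + (-14.4561) = 98.54

98.54 dB


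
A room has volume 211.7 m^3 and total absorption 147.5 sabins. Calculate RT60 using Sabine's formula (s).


Given values:
  V = 211.7 m^3
  A = 147.5 sabins
Formula: RT60 = 0.161 * V / A
Numerator: 0.161 * 211.7 = 34.0837
RT60 = 34.0837 / 147.5 = 0.231

0.231 s


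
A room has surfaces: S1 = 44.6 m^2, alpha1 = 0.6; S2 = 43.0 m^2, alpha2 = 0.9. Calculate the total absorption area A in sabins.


Given surfaces:
  Surface 1: 44.6 * 0.6 = 26.76
  Surface 2: 43.0 * 0.9 = 38.7
Formula: A = sum(Si * alpha_i)
A = 26.76 + 38.7
A = 65.46

65.46 sabins


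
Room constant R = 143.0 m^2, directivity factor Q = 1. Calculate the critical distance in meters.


Given values:
  R = 143.0 m^2, Q = 1
Formula: d_c = 0.141 * sqrt(Q * R)
Compute Q * R = 1 * 143.0 = 143.0
Compute sqrt(143.0) = 11.9583
d_c = 0.141 * 11.9583 = 1.686

1.686 m


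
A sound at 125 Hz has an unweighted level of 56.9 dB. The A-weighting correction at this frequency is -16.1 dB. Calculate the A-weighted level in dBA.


Given values:
  SPL = 56.9 dB
  A-weighting at 125 Hz = -16.1 dB
Formula: L_A = SPL + A_weight
L_A = 56.9 + (-16.1)
L_A = 40.8

40.8 dBA


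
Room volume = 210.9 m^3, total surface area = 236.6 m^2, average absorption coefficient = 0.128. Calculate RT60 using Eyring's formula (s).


Given values:
  V = 210.9 m^3, S = 236.6 m^2, alpha = 0.128
Formula: RT60 = 0.161 * V / (-S * ln(1 - alpha))
Compute ln(1 - 0.128) = ln(0.872) = -0.136966
Denominator: -236.6 * -0.136966 = 32.4062
Numerator: 0.161 * 210.9 = 33.9549
RT60 = 33.9549 / 32.4062 = 1.048

1.048 s


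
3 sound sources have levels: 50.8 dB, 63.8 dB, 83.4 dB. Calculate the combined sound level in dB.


Formula: L_total = 10 * log10( sum(10^(Li/10)) )
  Source 1: 10^(50.8/10) = 120226.4435
  Source 2: 10^(63.8/10) = 2398832.919
  Source 3: 10^(83.4/10) = 218776162.395
Sum of linear values = 221295221.7575
L_total = 10 * log10(221295221.7575) = 83.45

83.45 dB


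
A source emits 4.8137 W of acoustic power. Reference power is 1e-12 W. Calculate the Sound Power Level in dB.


Given values:
  W = 4.8137 W
  W_ref = 1e-12 W
Formula: SWL = 10 * log10(W / W_ref)
Compute ratio: W / W_ref = 4813700000000
Compute log10: log10(4813700000000) = 12.682479
Multiply: SWL = 10 * 12.682479 = 126.82

126.82 dB


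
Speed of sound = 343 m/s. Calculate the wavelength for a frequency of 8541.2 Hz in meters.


Given values:
  c = 343 m/s, f = 8541.2 Hz
Formula: lambda = c / f
lambda = 343 / 8541.2
lambda = 0.0402

0.0402 m


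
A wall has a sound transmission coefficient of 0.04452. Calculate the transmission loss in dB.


Given values:
  tau = 0.04452
Formula: TL = 10 * log10(1 / tau)
Compute 1 / tau = 1 / 0.04452 = 22.4618
Compute log10(22.4618) = 1.351445
TL = 10 * 1.351445 = 13.51

13.51 dB


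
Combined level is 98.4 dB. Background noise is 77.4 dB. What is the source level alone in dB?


Given values:
  L_total = 98.4 dB, L_bg = 77.4 dB
Formula: L_source = 10 * log10(10^(L_total/10) - 10^(L_bg/10))
Convert to linear:
  10^(98.4/10) = 6918309709.1894
  10^(77.4/10) = 54954087.3858
Difference: 6918309709.1894 - 54954087.3858 = 6863355621.8036
L_source = 10 * log10(6863355621.8036) = 98.37

98.37 dB


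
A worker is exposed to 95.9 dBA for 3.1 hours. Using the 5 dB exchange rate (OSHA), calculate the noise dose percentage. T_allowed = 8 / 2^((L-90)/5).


Given values:
  L = 95.9 dBA, T = 3.1 hours
Formula: T_allowed = 8 / 2^((L - 90) / 5)
Compute exponent: (95.9 - 90) / 5 = 1.18
Compute 2^(1.18) = 2.265768
T_allowed = 8 / 2.265768 = 3.530812 hours
Dose = (T / T_allowed) * 100
Dose = (3.1 / 3.530812) * 100 = 87.8

87.8 %


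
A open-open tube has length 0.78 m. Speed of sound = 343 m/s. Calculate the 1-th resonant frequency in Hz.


Given values:
  Tube type: open-open, L = 0.78 m, c = 343 m/s, n = 1
Formula: f_n = n * c / (2 * L)
Compute 2 * L = 2 * 0.78 = 1.56
f = 1 * 343 / 1.56
f = 219.87

219.87 Hz


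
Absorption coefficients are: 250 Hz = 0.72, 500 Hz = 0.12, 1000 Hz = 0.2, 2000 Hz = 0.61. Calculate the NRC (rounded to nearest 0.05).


Given values:
  a_250 = 0.72, a_500 = 0.12
  a_1000 = 0.2, a_2000 = 0.61
Formula: NRC = (a250 + a500 + a1000 + a2000) / 4
Sum = 0.72 + 0.12 + 0.2 + 0.61 = 1.65
NRC = 1.65 / 4 = 0.4125
Rounded to nearest 0.05: 0.4

0.4


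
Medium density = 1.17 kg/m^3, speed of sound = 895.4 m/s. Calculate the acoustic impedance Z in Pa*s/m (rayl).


Given values:
  rho = 1.17 kg/m^3
  c = 895.4 m/s
Formula: Z = rho * c
Z = 1.17 * 895.4
Z = 1047.62

1047.62 rayl


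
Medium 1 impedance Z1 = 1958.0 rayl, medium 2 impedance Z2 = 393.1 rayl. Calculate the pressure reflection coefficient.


Given values:
  Z1 = 1958.0 rayl, Z2 = 393.1 rayl
Formula: R = (Z2 - Z1) / (Z2 + Z1)
Numerator: Z2 - Z1 = 393.1 - 1958.0 = -1564.9
Denominator: Z2 + Z1 = 393.1 + 1958.0 = 2351.1
R = -1564.9 / 2351.1 = -0.6656

-0.6656


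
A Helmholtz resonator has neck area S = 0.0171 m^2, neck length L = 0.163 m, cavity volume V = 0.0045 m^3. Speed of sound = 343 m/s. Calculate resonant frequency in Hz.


Given values:
  S = 0.0171 m^2, L = 0.163 m, V = 0.0045 m^3, c = 343 m/s
Formula: f = (c / (2*pi)) * sqrt(S / (V * L))
Compute V * L = 0.0045 * 0.163 = 0.0007335
Compute S / (V * L) = 0.0171 / 0.0007335 = 23.3129
Compute sqrt(23.3129) = 4.828343
Compute c / (2*pi) = 343 / 6.283185 = 54.590148
f = 54.590148 * 4.828343 = 263.58

263.58 Hz


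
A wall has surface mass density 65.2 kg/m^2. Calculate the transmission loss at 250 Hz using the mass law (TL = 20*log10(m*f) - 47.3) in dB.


Given values:
  m = 65.2 kg/m^2, f = 250 Hz
Formula: TL = 20 * log10(m * f) - 47.3
Compute m * f = 65.2 * 250 = 16300.0
Compute log10(16300.0) = 4.212188
Compute 20 * 4.212188 = 84.2438
TL = 84.2438 - 47.3 = 36.94

36.94 dB


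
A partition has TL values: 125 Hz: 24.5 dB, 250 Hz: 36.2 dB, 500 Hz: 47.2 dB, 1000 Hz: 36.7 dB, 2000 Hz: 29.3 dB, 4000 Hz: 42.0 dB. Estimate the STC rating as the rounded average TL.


Given TL values at each frequency:
  125 Hz: 24.5 dB
  250 Hz: 36.2 dB
  500 Hz: 47.2 dB
  1000 Hz: 36.7 dB
  2000 Hz: 29.3 dB
  4000 Hz: 42.0 dB
Formula: STC ~ round(average of TL values)
Sum = 24.5 + 36.2 + 47.2 + 36.7 + 29.3 + 42.0 = 215.9
Average = 215.9 / 6 = 35.98
Rounded: 36

36


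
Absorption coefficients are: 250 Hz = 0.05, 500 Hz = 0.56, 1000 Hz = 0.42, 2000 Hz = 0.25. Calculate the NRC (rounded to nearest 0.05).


Given values:
  a_250 = 0.05, a_500 = 0.56
  a_1000 = 0.42, a_2000 = 0.25
Formula: NRC = (a250 + a500 + a1000 + a2000) / 4
Sum = 0.05 + 0.56 + 0.42 + 0.25 = 1.28
NRC = 1.28 / 4 = 0.32
Rounded to nearest 0.05: 0.3

0.3


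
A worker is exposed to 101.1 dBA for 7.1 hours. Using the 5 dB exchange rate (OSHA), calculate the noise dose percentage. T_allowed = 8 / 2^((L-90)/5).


Given values:
  L = 101.1 dBA, T = 7.1 hours
Formula: T_allowed = 8 / 2^((L - 90) / 5)
Compute exponent: (101.1 - 90) / 5 = 2.22
Compute 2^(2.22) = 4.658934
T_allowed = 8 / 4.658934 = 1.717131 hours
Dose = (T / T_allowed) * 100
Dose = (7.1 / 1.717131) * 100 = 413.48

413.48 %


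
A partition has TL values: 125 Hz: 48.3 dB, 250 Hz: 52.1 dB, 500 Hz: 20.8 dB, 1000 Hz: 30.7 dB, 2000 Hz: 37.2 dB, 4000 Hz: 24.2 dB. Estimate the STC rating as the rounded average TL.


Given TL values at each frequency:
  125 Hz: 48.3 dB
  250 Hz: 52.1 dB
  500 Hz: 20.8 dB
  1000 Hz: 30.7 dB
  2000 Hz: 37.2 dB
  4000 Hz: 24.2 dB
Formula: STC ~ round(average of TL values)
Sum = 48.3 + 52.1 + 20.8 + 30.7 + 37.2 + 24.2 = 213.3
Average = 213.3 / 6 = 35.55
Rounded: 36

36


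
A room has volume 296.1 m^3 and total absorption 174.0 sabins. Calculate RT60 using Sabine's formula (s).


Given values:
  V = 296.1 m^3
  A = 174.0 sabins
Formula: RT60 = 0.161 * V / A
Numerator: 0.161 * 296.1 = 47.6721
RT60 = 47.6721 / 174.0 = 0.274

0.274 s


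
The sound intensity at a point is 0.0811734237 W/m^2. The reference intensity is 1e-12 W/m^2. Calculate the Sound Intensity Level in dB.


Given values:
  I = 0.0811734237 W/m^2
  I_ref = 1e-12 W/m^2
Formula: SIL = 10 * log10(I / I_ref)
Compute ratio: I / I_ref = 81173423700
Compute log10: log10(81173423700) = 10.909414
Multiply: SIL = 10 * 10.909414 = 109.09

109.09 dB


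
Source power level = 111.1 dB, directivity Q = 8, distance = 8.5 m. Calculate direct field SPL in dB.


Given values:
  Lw = 111.1 dB, Q = 8, r = 8.5 m
Formula: SPL = Lw + 10 * log10(Q / (4 * pi * r^2))
Compute 4 * pi * r^2 = 4 * pi * 8.5^2 = 907.9203
Compute Q / denom = 8 / 907.9203 = 0.00881135
Compute 10 * log10(0.00881135) = -20.5496
SPL = 111.1 + (-20.5496) = 90.55

90.55 dB


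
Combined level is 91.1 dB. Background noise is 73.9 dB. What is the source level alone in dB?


Given values:
  L_total = 91.1 dB, L_bg = 73.9 dB
Formula: L_source = 10 * log10(10^(L_total/10) - 10^(L_bg/10))
Convert to linear:
  10^(91.1/10) = 1288249551.6931
  10^(73.9/10) = 24547089.1569
Difference: 1288249551.6931 - 24547089.1569 = 1263702462.5362
L_source = 10 * log10(1263702462.5362) = 91.02

91.02 dB


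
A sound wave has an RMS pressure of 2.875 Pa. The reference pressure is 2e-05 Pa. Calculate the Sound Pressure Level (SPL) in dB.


Given values:
  p = 2.875 Pa
  p_ref = 2e-05 Pa
Formula: SPL = 20 * log10(p / p_ref)
Compute ratio: p / p_ref = 2.875 / 2e-05 = 143750
Compute log10: log10(143750) = 5.157608
Multiply: SPL = 20 * 5.157608 = 103.15

103.15 dB


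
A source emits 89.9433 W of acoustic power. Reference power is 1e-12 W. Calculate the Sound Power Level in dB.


Given values:
  W = 89.9433 W
  W_ref = 1e-12 W
Formula: SWL = 10 * log10(W / W_ref)
Compute ratio: W / W_ref = 89943300000000
Compute log10: log10(89943300000000) = 13.953969
Multiply: SWL = 10 * 13.953969 = 139.54

139.54 dB


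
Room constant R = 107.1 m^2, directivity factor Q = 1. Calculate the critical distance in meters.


Given values:
  R = 107.1 m^2, Q = 1
Formula: d_c = 0.141 * sqrt(Q * R)
Compute Q * R = 1 * 107.1 = 107.1
Compute sqrt(107.1) = 10.3489
d_c = 0.141 * 10.3489 = 1.459

1.459 m


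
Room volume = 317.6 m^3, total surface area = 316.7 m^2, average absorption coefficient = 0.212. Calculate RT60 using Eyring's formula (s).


Given values:
  V = 317.6 m^3, S = 316.7 m^2, alpha = 0.212
Formula: RT60 = 0.161 * V / (-S * ln(1 - alpha))
Compute ln(1 - 0.212) = ln(0.788) = -0.238257
Denominator: -316.7 * -0.238257 = 75.456
Numerator: 0.161 * 317.6 = 51.1336
RT60 = 51.1336 / 75.456 = 0.678

0.678 s


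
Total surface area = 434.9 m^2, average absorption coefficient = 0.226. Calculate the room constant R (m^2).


Given values:
  S = 434.9 m^2, alpha = 0.226
Formula: R = S * alpha / (1 - alpha)
Numerator: 434.9 * 0.226 = 98.2874
Denominator: 1 - 0.226 = 0.774
R = 98.2874 / 0.774 = 126.99

126.99 m^2


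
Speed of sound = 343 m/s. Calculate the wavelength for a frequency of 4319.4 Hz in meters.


Given values:
  c = 343 m/s, f = 4319.4 Hz
Formula: lambda = c / f
lambda = 343 / 4319.4
lambda = 0.0794

0.0794 m


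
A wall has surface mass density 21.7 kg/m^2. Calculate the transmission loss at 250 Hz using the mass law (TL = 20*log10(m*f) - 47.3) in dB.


Given values:
  m = 21.7 kg/m^2, f = 250 Hz
Formula: TL = 20 * log10(m * f) - 47.3
Compute m * f = 21.7 * 250 = 5425.0
Compute log10(5425.0) = 3.7344
Compute 20 * 3.7344 = 74.688
TL = 74.688 - 47.3 = 27.39

27.39 dB


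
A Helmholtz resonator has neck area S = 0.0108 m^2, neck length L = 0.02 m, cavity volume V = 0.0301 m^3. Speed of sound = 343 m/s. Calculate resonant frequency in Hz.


Given values:
  S = 0.0108 m^2, L = 0.02 m, V = 0.0301 m^3, c = 343 m/s
Formula: f = (c / (2*pi)) * sqrt(S / (V * L))
Compute V * L = 0.0301 * 0.02 = 0.000602
Compute S / (V * L) = 0.0108 / 0.000602 = 17.9402
Compute sqrt(17.9402) = 4.235587
Compute c / (2*pi) = 343 / 6.283185 = 54.590148
f = 54.590148 * 4.235587 = 231.22

231.22 Hz


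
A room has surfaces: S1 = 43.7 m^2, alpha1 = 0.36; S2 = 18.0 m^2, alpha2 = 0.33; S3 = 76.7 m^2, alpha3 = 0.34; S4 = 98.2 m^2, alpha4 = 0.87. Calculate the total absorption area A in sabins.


Given surfaces:
  Surface 1: 43.7 * 0.36 = 15.732
  Surface 2: 18.0 * 0.33 = 5.94
  Surface 3: 76.7 * 0.34 = 26.078
  Surface 4: 98.2 * 0.87 = 85.434
Formula: A = sum(Si * alpha_i)
A = 15.732 + 5.94 + 26.078 + 85.434
A = 133.18

133.18 sabins


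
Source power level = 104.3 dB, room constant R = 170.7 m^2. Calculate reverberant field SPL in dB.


Given values:
  Lw = 104.3 dB, R = 170.7 m^2
Formula: SPL = Lw + 10 * log10(4 / R)
Compute 4 / R = 4 / 170.7 = 0.023433
Compute 10 * log10(0.023433) = -16.3017
SPL = 104.3 + (-16.3017) = 88.0

88.0 dB


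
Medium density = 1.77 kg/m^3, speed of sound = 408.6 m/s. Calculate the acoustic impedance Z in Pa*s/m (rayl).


Given values:
  rho = 1.77 kg/m^3
  c = 408.6 m/s
Formula: Z = rho * c
Z = 1.77 * 408.6
Z = 723.22

723.22 rayl


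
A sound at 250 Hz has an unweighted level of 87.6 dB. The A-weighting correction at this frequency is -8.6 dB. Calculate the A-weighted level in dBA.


Given values:
  SPL = 87.6 dB
  A-weighting at 250 Hz = -8.6 dB
Formula: L_A = SPL + A_weight
L_A = 87.6 + (-8.6)
L_A = 79.0

79.0 dBA


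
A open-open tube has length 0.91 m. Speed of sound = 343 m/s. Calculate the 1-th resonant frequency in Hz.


Given values:
  Tube type: open-open, L = 0.91 m, c = 343 m/s, n = 1
Formula: f_n = n * c / (2 * L)
Compute 2 * L = 2 * 0.91 = 1.82
f = 1 * 343 / 1.82
f = 188.46

188.46 Hz


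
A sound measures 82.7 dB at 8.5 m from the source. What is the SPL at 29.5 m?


Given values:
  SPL1 = 82.7 dB, r1 = 8.5 m, r2 = 29.5 m
Formula: SPL2 = SPL1 - 20 * log10(r2 / r1)
Compute ratio: r2 / r1 = 29.5 / 8.5 = 3.4706
Compute log10: log10(3.4706) = 0.540405
Compute drop: 20 * 0.540405 = 10.8081
SPL2 = 82.7 - 10.8081 = 71.89

71.89 dB


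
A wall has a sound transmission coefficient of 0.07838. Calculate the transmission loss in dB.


Given values:
  tau = 0.07838
Formula: TL = 10 * log10(1 / tau)
Compute 1 / tau = 1 / 0.07838 = 12.7584
Compute log10(12.7584) = 1.105796
TL = 10 * 1.105796 = 11.06

11.06 dB


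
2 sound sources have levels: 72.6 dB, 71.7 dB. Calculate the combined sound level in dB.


Formula: L_total = 10 * log10( sum(10^(Li/10)) )
  Source 1: 10^(72.6/10) = 18197008.5861
  Source 2: 10^(71.7/10) = 14791083.8817
Sum of linear values = 32988092.4678
L_total = 10 * log10(32988092.4678) = 75.18

75.18 dB


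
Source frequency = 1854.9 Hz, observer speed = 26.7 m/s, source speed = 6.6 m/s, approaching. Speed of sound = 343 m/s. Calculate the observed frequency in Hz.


Given values:
  f_s = 1854.9 Hz, v_o = 26.7 m/s, v_s = 6.6 m/s
  Direction: approaching
Formula: f_o = f_s * (c + v_o) / (c - v_s)
Numerator: c + v_o = 343 + 26.7 = 369.7
Denominator: c - v_s = 343 - 6.6 = 336.4
f_o = 1854.9 * 369.7 / 336.4 = 2038.52

2038.52 Hz


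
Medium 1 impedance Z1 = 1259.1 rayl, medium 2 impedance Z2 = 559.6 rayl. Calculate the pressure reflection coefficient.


Given values:
  Z1 = 1259.1 rayl, Z2 = 559.6 rayl
Formula: R = (Z2 - Z1) / (Z2 + Z1)
Numerator: Z2 - Z1 = 559.6 - 1259.1 = -699.5
Denominator: Z2 + Z1 = 559.6 + 1259.1 = 1818.7
R = -699.5 / 1818.7 = -0.3846

-0.3846


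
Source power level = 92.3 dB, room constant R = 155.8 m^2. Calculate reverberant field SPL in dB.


Given values:
  Lw = 92.3 dB, R = 155.8 m^2
Formula: SPL = Lw + 10 * log10(4 / R)
Compute 4 / R = 4 / 155.8 = 0.025674
Compute 10 * log10(0.025674) = -15.9051
SPL = 92.3 + (-15.9051) = 76.39

76.39 dB


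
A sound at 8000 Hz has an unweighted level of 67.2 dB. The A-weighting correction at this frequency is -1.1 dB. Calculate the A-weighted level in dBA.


Given values:
  SPL = 67.2 dB
  A-weighting at 8000 Hz = -1.1 dB
Formula: L_A = SPL + A_weight
L_A = 67.2 + (-1.1)
L_A = 66.1

66.1 dBA


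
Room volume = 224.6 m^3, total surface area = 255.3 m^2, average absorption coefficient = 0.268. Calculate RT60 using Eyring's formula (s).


Given values:
  V = 224.6 m^3, S = 255.3 m^2, alpha = 0.268
Formula: RT60 = 0.161 * V / (-S * ln(1 - alpha))
Compute ln(1 - 0.268) = ln(0.732) = -0.311975
Denominator: -255.3 * -0.311975 = 79.6472
Numerator: 0.161 * 224.6 = 36.1606
RT60 = 36.1606 / 79.6472 = 0.454

0.454 s


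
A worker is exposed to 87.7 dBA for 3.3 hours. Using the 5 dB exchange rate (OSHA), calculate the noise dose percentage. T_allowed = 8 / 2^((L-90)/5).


Given values:
  L = 87.7 dBA, T = 3.3 hours
Formula: T_allowed = 8 / 2^((L - 90) / 5)
Compute exponent: (87.7 - 90) / 5 = -0.46
Compute 2^(-0.46) = 0.726986
T_allowed = 8 / 0.726986 = 11.004338 hours
Dose = (T / T_allowed) * 100
Dose = (3.3 / 11.004338) * 100 = 29.99

29.99 %


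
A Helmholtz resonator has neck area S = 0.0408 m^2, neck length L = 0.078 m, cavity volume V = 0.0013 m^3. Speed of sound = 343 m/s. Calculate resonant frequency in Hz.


Given values:
  S = 0.0408 m^2, L = 0.078 m, V = 0.0013 m^3, c = 343 m/s
Formula: f = (c / (2*pi)) * sqrt(S / (V * L))
Compute V * L = 0.0013 * 0.078 = 0.0001014
Compute S / (V * L) = 0.0408 / 0.0001014 = 402.3669
Compute sqrt(402.3669) = 20.059085
Compute c / (2*pi) = 343 / 6.283185 = 54.590148
f = 54.590148 * 20.059085 = 1095.03

1095.03 Hz


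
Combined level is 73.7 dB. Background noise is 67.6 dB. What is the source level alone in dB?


Given values:
  L_total = 73.7 dB, L_bg = 67.6 dB
Formula: L_source = 10 * log10(10^(L_total/10) - 10^(L_bg/10))
Convert to linear:
  10^(73.7/10) = 23442288.1532
  10^(67.6/10) = 5754399.3734
Difference: 23442288.1532 - 5754399.3734 = 17687888.7798
L_source = 10 * log10(17687888.7798) = 72.48

72.48 dB


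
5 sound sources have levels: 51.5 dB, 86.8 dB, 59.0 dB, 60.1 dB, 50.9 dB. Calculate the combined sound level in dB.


Formula: L_total = 10 * log10( sum(10^(Li/10)) )
  Source 1: 10^(51.5/10) = 141253.7545
  Source 2: 10^(86.8/10) = 478630092.3226
  Source 3: 10^(59.0/10) = 794328.2347
  Source 4: 10^(60.1/10) = 1023292.9923
  Source 5: 10^(50.9/10) = 123026.8771
Sum of linear values = 480711994.1812
L_total = 10 * log10(480711994.1812) = 86.82

86.82 dB


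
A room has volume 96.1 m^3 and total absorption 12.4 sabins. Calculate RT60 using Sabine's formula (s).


Given values:
  V = 96.1 m^3
  A = 12.4 sabins
Formula: RT60 = 0.161 * V / A
Numerator: 0.161 * 96.1 = 15.4721
RT60 = 15.4721 / 12.4 = 1.248

1.248 s


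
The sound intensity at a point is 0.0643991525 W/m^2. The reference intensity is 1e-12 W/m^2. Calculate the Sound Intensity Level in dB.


Given values:
  I = 0.0643991525 W/m^2
  I_ref = 1e-12 W/m^2
Formula: SIL = 10 * log10(I / I_ref)
Compute ratio: I / I_ref = 64399152500
Compute log10: log10(64399152500) = 10.80888
Multiply: SIL = 10 * 10.80888 = 108.09

108.09 dB


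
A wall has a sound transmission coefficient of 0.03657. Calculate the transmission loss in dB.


Given values:
  tau = 0.03657
Formula: TL = 10 * log10(1 / tau)
Compute 1 / tau = 1 / 0.03657 = 27.3448
Compute log10(27.3448) = 1.436875
TL = 10 * 1.436875 = 14.37

14.37 dB


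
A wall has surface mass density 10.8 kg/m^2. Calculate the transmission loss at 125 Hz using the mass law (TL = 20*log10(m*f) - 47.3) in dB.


Given values:
  m = 10.8 kg/m^2, f = 125 Hz
Formula: TL = 20 * log10(m * f) - 47.3
Compute m * f = 10.8 * 125 = 1350.0
Compute log10(1350.0) = 3.130334
Compute 20 * 3.130334 = 62.6067
TL = 62.6067 - 47.3 = 15.31

15.31 dB


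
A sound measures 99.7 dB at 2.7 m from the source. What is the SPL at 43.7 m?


Given values:
  SPL1 = 99.7 dB, r1 = 2.7 m, r2 = 43.7 m
Formula: SPL2 = SPL1 - 20 * log10(r2 / r1)
Compute ratio: r2 / r1 = 43.7 / 2.7 = 16.1852
Compute log10: log10(16.1852) = 1.209118
Compute drop: 20 * 1.209118 = 24.1824
SPL2 = 99.7 - 24.1824 = 75.52

75.52 dB


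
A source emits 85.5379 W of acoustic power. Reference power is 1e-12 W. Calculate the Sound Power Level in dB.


Given values:
  W = 85.5379 W
  W_ref = 1e-12 W
Formula: SWL = 10 * log10(W / W_ref)
Compute ratio: W / W_ref = 85537900000000
Compute log10: log10(85537900000000) = 13.932159
Multiply: SWL = 10 * 13.932159 = 139.32

139.32 dB
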